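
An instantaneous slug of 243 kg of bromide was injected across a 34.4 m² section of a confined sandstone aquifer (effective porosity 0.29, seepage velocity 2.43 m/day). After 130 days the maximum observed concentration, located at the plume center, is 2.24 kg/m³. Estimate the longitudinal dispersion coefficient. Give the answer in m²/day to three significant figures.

0.0724 m²/day

At the plume center C_max = M/(n_e·A·√(4πDt)), so D = M²/(4πt·(n_e·A·C_max)²).
n_e·A·C_max = 0.29 × 34.4 × 2.24 = 22.35 kg/m.
D = 243²/(4π × 130 × 22.35²) = 0.0724 m²/day.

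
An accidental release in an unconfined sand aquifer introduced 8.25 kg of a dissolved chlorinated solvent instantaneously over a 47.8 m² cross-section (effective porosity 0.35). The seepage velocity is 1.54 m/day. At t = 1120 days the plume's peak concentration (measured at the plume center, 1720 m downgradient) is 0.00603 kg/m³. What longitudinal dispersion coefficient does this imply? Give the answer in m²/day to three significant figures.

0.475 m²/day

At the plume center C_max = M/(n_e·A·√(4πDt)), so D = M²/(4πt·(n_e·A·C_max)²).
n_e·A·C_max = 0.35 × 47.8 × 0.00603 = 0.1009 kg/m.
D = 8.25²/(4π × 1120 × 0.1009²) = 0.475 m²/day.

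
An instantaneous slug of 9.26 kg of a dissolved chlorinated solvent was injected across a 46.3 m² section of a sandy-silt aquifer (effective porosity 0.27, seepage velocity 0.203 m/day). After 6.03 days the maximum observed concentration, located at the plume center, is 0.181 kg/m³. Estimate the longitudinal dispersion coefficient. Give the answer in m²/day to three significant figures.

At the plume center C_max = M/(n_e·A·√(4πDt)), so D = M²/(4πt·(n_e·A·C_max)²).
n_e·A·C_max = 0.27 × 46.3 × 0.181 = 2.263 kg/m.
D = 9.26²/(4π × 6.03 × 2.263²) = 0.221 m²/day.

0.221 m²/day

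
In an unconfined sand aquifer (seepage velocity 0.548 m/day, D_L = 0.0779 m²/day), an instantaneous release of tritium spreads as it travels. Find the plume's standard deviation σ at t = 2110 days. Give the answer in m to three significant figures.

18.1 m

Dispersive spreading gives a Gaussian with σ² = 2Dt; advection only shifts the center.
σ = √(2 × 0.0779 × 2110) = 18.1 m.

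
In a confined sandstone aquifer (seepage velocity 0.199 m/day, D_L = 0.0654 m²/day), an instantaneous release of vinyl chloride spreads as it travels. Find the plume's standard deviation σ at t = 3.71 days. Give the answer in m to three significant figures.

0.697 m

Dispersive spreading gives a Gaussian with σ² = 2Dt; advection only shifts the center.
σ = √(2 × 0.0654 × 3.71) = 0.697 m.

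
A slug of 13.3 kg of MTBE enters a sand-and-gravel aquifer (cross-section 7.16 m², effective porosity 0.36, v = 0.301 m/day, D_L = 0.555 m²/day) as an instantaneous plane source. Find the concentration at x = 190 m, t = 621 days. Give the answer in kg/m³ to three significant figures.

For an instantaneous plane source, C(x,t) = M/(n_e·A·√(4πDt)) · exp(−(x−vt)²/(4Dt)), with n_e·A the pore (flow) area.
Plume center vt = 0.301 × 621 = 186.921 m, so the well at 190 m is 3.079 m downgradient of the peak.
√(4πDt) = 65.81 m, giving peak height M/(n_e·A·√(4πDt)) = 13.3/(0.36 × 7.16 × 65.81) = 0.07841 kg/m³.
(x−vt)²/(4Dt) = (3.079)²/(4 × 0.555 × 621) = 0.006877; exp(−0.006877) = 0.9931.
C = 0.07841 × 0.9931 = 0.0779 kg/m³.

0.0779 kg/m³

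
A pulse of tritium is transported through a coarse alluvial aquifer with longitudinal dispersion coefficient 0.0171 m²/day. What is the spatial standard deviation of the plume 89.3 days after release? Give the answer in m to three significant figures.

1.75 m

Dispersive spreading gives a Gaussian with σ² = 2Dt; advection only shifts the center.
σ = √(2 × 0.0171 × 89.3) = 1.75 m.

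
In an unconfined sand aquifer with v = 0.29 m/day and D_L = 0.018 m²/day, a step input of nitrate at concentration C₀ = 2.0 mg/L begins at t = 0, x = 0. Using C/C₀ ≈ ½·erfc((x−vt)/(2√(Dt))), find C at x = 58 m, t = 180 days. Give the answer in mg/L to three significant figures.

For a continuous step input, C/C₀ ≈ ½·erfc((x−vt)/(2√(Dt))).
vt = 0.29 × 180 = 52.2 m and 2√(Dt) = 2√(0.018 × 180) = 3.600 m.
Argument (x−vt)/(2√(Dt)) = (58 − 52.2)/3.600 = 1.611; ½·erfc(1.611) = 0.01135.
C = 2.0 × 0.01135 = 0.0227 mg/L.

0.0227 mg/L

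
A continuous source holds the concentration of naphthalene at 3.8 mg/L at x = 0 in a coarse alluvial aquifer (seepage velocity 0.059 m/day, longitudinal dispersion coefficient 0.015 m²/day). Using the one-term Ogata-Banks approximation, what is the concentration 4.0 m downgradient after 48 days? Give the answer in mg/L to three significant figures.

0.628 mg/L

For a continuous step input, C/C₀ ≈ ½·erfc((x−vt)/(2√(Dt))).
vt = 0.059 × 48 = 2.832 m and 2√(Dt) = 2√(0.015 × 48) = 1.697 m.
Argument (x−vt)/(2√(Dt)) = (4.0 − 2.832)/1.697 = 0.6883; ½·erfc(0.6883) = 0.1652.
C = 3.8 × 0.1652 = 0.628 mg/L.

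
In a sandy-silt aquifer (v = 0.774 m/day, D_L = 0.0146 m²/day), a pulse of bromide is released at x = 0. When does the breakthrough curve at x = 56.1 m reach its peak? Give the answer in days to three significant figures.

72.5 days

For the 1D instantaneous-source solution, setting ∂C/∂t = 0 at fixed x gives v²t² + 2Dt − x² = 0, so t = (√(D² + v²x²) − D)/v².
√(D² + v²x²) = √(0.0146² + 0.774² × 56.1²) = 43.42; v² = 0.599076.
t = (43.42 − 0.0146)/0.599076 = 72.5 days (vs. the pure-advection estimate x/v = 72.5 d).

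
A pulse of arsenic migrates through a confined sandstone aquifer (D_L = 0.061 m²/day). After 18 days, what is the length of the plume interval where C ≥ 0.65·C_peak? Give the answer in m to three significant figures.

2.75 m

The plume is Gaussian with σ = √(2Dt) = √(2 × 0.061 × 18) = 1.482 m.
C/C_peak = exp(−Δx²/(2σ²)) = 0.65 ⇒ Δx = σ·√(−2 ln 0.65) = 1.482 × 0.9282 = 1.376 m.
Width = 2Δx = 2.75 m.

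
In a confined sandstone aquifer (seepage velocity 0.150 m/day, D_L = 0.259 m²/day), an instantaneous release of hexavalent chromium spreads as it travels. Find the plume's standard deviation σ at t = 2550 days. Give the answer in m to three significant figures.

Dispersive spreading gives a Gaussian with σ² = 2Dt; advection only shifts the center.
σ = √(2 × 0.259 × 2550) = 36.3 m.

36.3 m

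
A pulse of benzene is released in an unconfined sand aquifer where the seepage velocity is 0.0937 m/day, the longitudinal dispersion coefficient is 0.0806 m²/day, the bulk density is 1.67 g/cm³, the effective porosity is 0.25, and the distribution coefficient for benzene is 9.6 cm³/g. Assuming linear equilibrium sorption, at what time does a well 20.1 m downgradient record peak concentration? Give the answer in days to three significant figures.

Retardation factor R = 1 + ρ_b·K_d/n = 1 + 1.67 × 9.6/0.25 = 65.13.
Sorption retards both mechanisms: v_R = v/R = 0.001439 m/day, D_R = D/R = 0.001238 m²/day.
Peak time from v_R²t² + 2D_R t − x² = 0: t = (√(D_R² + v_R²x²) − D_R)/v_R².
√(D_R² + v_R²x²) = √(0.001238² + 0.001439² × 20.1²) = 0.02895; v_R² = 2.071e-06.
t = (0.02895 − 0.001238)/2.071e-06 = 13400 days.

13400 days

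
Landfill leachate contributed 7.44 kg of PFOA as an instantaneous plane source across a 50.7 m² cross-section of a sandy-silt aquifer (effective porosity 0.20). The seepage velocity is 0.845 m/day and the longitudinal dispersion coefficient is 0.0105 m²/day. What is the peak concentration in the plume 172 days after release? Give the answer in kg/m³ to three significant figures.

The peak of an instantaneous 1D plume sits at x = vt; there the Gaussian factor is 1 and C_max = M/(n_e·A·√(4πDt)), where n_e·A is the pore area the mass is dissolved in.
√(4πDt) = √(4π × 0.0105 × 172) = 4.764 m, so C_max = 7.44/(0.20 × 50.7 × 4.764) = 0.154 kg/m³.

0.154 kg/m³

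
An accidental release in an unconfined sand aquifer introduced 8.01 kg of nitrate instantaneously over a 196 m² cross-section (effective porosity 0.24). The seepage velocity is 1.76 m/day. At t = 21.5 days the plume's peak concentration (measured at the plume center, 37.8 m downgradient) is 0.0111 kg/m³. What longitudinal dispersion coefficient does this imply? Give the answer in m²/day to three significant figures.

0.871 m²/day

At the plume center C_max = M/(n_e·A·√(4πDt)), so D = M²/(4πt·(n_e·A·C_max)²).
n_e·A·C_max = 0.24 × 196 × 0.0111 = 0.5221 kg/m.
D = 8.01²/(4π × 21.5 × 0.5221²) = 0.871 m²/day.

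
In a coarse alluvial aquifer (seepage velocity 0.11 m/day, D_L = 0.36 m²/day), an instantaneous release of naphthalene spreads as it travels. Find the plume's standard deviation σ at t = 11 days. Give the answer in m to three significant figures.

2.81 m

Dispersive spreading gives a Gaussian with σ² = 2Dt; advection only shifts the center.
σ = √(2 × 0.36 × 11) = 2.81 m.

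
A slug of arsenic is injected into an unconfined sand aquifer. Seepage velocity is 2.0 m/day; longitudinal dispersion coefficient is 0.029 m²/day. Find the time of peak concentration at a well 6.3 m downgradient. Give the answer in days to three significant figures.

For the 1D instantaneous-source solution, setting ∂C/∂t = 0 at fixed x gives v²t² + 2Dt − x² = 0, so t = (√(D² + v²x²) − D)/v².
√(D² + v²x²) = √(0.029² + 2.0² × 6.3²) = 12.60; v² = 4.
t = (12.60 − 0.029)/4 = 3.14 days (vs. the pure-advection estimate x/v = 3.15 d).

3.14 days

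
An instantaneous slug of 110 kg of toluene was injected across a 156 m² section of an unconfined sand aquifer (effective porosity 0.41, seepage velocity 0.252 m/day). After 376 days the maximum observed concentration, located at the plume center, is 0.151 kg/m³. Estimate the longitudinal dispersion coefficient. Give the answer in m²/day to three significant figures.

At the plume center C_max = M/(n_e·A·√(4πDt)), so D = M²/(4πt·(n_e·A·C_max)²).
n_e·A·C_max = 0.41 × 156 × 0.151 = 9.658 kg/m.
D = 110²/(4π × 376 × 9.658²) = 0.0275 m²/day.

0.0275 m²/day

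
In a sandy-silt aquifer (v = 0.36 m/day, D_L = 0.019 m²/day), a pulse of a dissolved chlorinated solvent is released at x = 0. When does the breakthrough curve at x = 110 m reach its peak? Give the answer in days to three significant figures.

For the 1D instantaneous-source solution, setting ∂C/∂t = 0 at fixed x gives v²t² + 2Dt − x² = 0, so t = (√(D² + v²x²) − D)/v².
√(D² + v²x²) = √(0.019² + 0.36² × 110²) = 39.60; v² = 0.1296.
t = (39.60 − 0.019)/0.1296 = 305 days (vs. the pure-advection estimate x/v = 306 d).

305 days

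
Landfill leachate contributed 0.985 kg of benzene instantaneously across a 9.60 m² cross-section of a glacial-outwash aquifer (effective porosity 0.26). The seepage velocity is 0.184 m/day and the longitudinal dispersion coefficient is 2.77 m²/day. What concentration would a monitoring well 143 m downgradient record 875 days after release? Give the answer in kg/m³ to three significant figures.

0.00219 kg/m³

For an instantaneous plane source, C(x,t) = M/(n_e·A·√(4πDt)) · exp(−(x−vt)²/(4Dt)), with n_e·A the pore (flow) area.
Plume center vt = 0.184 × 875 = 161 m, so the well at 143 m is 18 m upgradient of the peak.
√(4πDt) = 174.5 m, giving peak height M/(n_e·A·√(4πDt)) = 0.985/(0.26 × 9.60 × 174.5) = 0.002261 kg/m³.
(x−vt)²/(4Dt) = (-18)²/(4 × 2.77 × 875) = 0.03342; exp(−0.03342) = 0.9671.
C = 0.002261 × 0.9671 = 0.00219 kg/m³.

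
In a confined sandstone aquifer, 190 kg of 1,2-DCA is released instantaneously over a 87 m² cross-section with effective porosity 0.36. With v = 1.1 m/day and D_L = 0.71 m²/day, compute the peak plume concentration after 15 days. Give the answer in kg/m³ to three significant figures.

The peak of an instantaneous 1D plume sits at x = vt; there the Gaussian factor is 1 and C_max = M/(n_e·A·√(4πDt)), where n_e·A is the pore area the mass is dissolved in.
√(4πDt) = √(4π × 0.71 × 15) = 11.57 m, so C_max = 190/(0.36 × 87 × 11.57) = 0.524 kg/m³.

0.524 kg/m³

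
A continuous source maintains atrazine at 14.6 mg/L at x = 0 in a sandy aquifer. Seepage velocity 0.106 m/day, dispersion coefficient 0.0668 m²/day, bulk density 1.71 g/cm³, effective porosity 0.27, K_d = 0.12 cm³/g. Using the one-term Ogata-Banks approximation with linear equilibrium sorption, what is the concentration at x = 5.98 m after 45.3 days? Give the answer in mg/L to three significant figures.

Retardation factor R = 1 + ρ_b·K_d/n = 1 + 1.71 × 0.12/0.27 = 1.760.
Sorption retards both mechanisms: v_R = v/R = 0.06023 m/day, D_R = D/R = 0.03795 m²/day.
v_R·t = 0.06023 × 45.3 = 2.728419 m; 2√(D_R t) = 2.622 m; argument = (5.98 − 2.728419)/2.622 = 1.240.
C = C₀ × ½·erfc(1.240) = 14.6 × 0.03975 = 0.580 mg/L.

0.580 mg/L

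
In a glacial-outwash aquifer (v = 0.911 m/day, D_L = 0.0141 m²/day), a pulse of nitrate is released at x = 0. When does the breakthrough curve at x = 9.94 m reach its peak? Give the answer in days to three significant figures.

10.9 days

For the 1D instantaneous-source solution, setting ∂C/∂t = 0 at fixed x gives v²t² + 2Dt − x² = 0, so t = (√(D² + v²x²) − D)/v².
√(D² + v²x²) = √(0.0141² + 0.911² × 9.94²) = 9.055; v² = 0.829921.
t = (9.055 − 0.0141)/0.829921 = 10.9 days (vs. the pure-advection estimate x/v = 10.9 d).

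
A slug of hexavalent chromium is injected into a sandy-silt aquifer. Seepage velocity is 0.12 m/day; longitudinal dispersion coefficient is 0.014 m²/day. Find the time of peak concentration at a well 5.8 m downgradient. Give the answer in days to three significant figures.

47.4 days

For the 1D instantaneous-source solution, setting ∂C/∂t = 0 at fixed x gives v²t² + 2Dt − x² = 0, so t = (√(D² + v²x²) − D)/v².
√(D² + v²x²) = √(0.014² + 0.12² × 5.8²) = 0.6961; v² = 0.0144.
t = (0.6961 − 0.014)/0.0144 = 47.4 days (vs. the pure-advection estimate x/v = 48.3 d).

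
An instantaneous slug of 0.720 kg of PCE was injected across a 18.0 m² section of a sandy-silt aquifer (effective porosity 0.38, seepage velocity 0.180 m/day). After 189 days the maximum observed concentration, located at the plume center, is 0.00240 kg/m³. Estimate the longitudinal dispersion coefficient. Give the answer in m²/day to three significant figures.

At the plume center C_max = M/(n_e·A·√(4πDt)), so D = M²/(4πt·(n_e·A·C_max)²).
n_e·A·C_max = 0.38 × 18.0 × 0.00240 = 0.01642 kg/m.
D = 0.720²/(4π × 189 × 0.01642²) = 0.810 m²/day.

0.810 m²/day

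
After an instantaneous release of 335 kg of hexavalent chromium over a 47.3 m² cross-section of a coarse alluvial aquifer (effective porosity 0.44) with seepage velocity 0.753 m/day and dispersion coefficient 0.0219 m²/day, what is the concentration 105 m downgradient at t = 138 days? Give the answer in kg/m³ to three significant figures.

For an instantaneous plane source, C(x,t) = M/(n_e·A·√(4πDt)) · exp(−(x−vt)²/(4Dt)), with n_e·A the pore (flow) area.
Plume center vt = 0.753 × 138 = 103.914 m, so the well at 105 m is 1.086 m downgradient of the peak.
√(4πDt) = 6.163 m, giving peak height M/(n_e·A·√(4πDt)) = 335/(0.44 × 47.3 × 6.163) = 2.612 kg/m³.
(x−vt)²/(4Dt) = (1.086)²/(4 × 0.0219 × 138) = 0.09756; exp(−0.09756) = 0.9070.
C = 2.612 × 0.9070 = 2.37 kg/m³.

2.37 kg/m³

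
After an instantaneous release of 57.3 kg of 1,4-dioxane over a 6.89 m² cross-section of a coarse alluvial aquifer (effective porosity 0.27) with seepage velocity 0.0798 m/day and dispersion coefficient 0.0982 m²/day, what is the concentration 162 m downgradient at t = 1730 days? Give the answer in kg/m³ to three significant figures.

For an instantaneous plane source, C(x,t) = M/(n_e·A·√(4πDt)) · exp(−(x−vt)²/(4Dt)), with n_e·A the pore (flow) area.
Plume center vt = 0.0798 × 1730 = 138.054 m, so the well at 162 m is 23.946 m downgradient of the peak.
√(4πDt) = 46.20 m, giving peak height M/(n_e·A·√(4πDt)) = 57.3/(0.27 × 6.89 × 46.20) = 0.6667 kg/m³.
(x−vt)²/(4Dt) = (23.946)²/(4 × 0.0982 × 1730) = 0.8438; exp(−0.8438) = 0.4301.
C = 0.6667 × 0.4301 = 0.287 kg/m³.

0.287 kg/m³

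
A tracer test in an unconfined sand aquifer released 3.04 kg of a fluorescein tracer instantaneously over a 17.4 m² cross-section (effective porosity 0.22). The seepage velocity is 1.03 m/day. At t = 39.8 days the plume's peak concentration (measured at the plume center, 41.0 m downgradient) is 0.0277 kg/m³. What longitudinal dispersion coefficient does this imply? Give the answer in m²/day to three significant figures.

At the plume center C_max = M/(n_e·A·√(4πDt)), so D = M²/(4πt·(n_e·A·C_max)²).
n_e·A·C_max = 0.22 × 17.4 × 0.0277 = 0.1060 kg/m.
D = 3.04²/(4π × 39.8 × 0.1060²) = 1.64 m²/day.

1.64 m²/day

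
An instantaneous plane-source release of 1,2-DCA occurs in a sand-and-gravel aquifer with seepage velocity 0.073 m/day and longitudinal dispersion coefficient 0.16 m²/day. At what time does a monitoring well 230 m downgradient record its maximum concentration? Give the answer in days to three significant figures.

3120 days

For the 1D instantaneous-source solution, setting ∂C/∂t = 0 at fixed x gives v²t² + 2Dt − x² = 0, so t = (√(D² + v²x²) − D)/v².
√(D² + v²x²) = √(0.16² + 0.073² × 230²) = 16.79; v² = 0.005329.
t = (16.79 − 0.16)/0.005329 = 3120 days (vs. the pure-advection estimate x/v = 3150 d).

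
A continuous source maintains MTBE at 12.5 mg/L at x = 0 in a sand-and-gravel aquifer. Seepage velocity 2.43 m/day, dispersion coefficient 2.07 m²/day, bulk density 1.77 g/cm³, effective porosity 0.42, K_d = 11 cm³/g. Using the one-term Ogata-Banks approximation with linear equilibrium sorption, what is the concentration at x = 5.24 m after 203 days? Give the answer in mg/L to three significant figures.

Retardation factor R = 1 + ρ_b·K_d/n = 1 + 1.77 × 11/0.42 = 47.36.
Sorption retards both mechanisms: v_R = v/R = 0.05131 m/day, D_R = D/R = 0.04371 m²/day.
v_R·t = 0.05131 × 203 = 10.41593 m; 2√(D_R t) = 5.958 m; argument = (5.24 − 10.41593)/5.958 = -0.8687.
C = C₀ × ½·erfc(-0.8687) = 12.5 × 0.8904 = 11.1 mg/L.

11.1 mg/L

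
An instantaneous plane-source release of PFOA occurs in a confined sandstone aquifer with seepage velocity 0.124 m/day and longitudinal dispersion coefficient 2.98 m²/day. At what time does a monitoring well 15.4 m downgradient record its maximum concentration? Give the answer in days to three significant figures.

For the 1D instantaneous-source solution, setting ∂C/∂t = 0 at fixed x gives v²t² + 2Dt − x² = 0, so t = (√(D² + v²x²) − D)/v².
√(D² + v²x²) = √(2.98² + 0.124² × 15.4²) = 3.539; v² = 0.015376.
t = (3.539 − 2.98)/0.015376 = 36.4 days (vs. the pure-advection estimate x/v = 124 d).

36.4 days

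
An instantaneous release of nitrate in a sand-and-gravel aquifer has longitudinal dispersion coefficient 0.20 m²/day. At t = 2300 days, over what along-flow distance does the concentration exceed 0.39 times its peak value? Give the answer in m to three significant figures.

The plume is Gaussian with σ = √(2Dt) = √(2 × 0.20 × 2300) = 30.33 m.
C/C_peak = exp(−Δx²/(2σ²)) = 0.39 ⇒ Δx = σ·√(−2 ln 0.39) = 30.33 × 1.372 = 41.61 m.
Width = 2Δx = 83.2 m.

83.2 m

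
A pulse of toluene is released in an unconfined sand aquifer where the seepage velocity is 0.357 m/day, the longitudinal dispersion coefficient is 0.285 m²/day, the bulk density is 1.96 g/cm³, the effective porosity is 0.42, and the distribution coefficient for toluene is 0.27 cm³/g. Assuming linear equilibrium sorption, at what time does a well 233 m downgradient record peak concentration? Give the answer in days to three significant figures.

Retardation factor R = 1 + ρ_b·K_d/n = 1 + 1.96 × 0.27/0.42 = 2.260.
Sorption retards both mechanisms: v_R = v/R = 0.1580 m/day, D_R = D/R = 0.1261 m²/day.
Peak time from v_R²t² + 2D_R t − x² = 0: t = (√(D_R² + v_R²x²) − D_R)/v_R².
√(D_R² + v_R²x²) = √(0.1261² + 0.1580² × 233²) = 36.81; v_R² = 0.02496.
t = (36.81 − 0.1261)/0.02496 = 1470 days.

1470 days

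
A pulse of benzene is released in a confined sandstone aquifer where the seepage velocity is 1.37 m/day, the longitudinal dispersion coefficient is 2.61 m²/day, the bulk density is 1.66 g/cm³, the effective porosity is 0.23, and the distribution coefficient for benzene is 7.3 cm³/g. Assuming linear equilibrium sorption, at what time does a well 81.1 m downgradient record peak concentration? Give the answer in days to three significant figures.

Retardation factor R = 1 + ρ_b·K_d/n = 1 + 1.66 × 7.3/0.23 = 53.69.
Sorption retards both mechanisms: v_R = v/R = 0.02552 m/day, D_R = D/R = 0.04861 m²/day.
Peak time from v_R²t² + 2D_R t − x² = 0: t = (√(D_R² + v_R²x²) − D_R)/v_R².
√(D_R² + v_R²x²) = √(0.04861² + 0.02552² × 81.1²) = 2.070; v_R² = 0.0006513.
t = (2.070 − 0.04861)/0.0006513 = 3100 days.

3100 days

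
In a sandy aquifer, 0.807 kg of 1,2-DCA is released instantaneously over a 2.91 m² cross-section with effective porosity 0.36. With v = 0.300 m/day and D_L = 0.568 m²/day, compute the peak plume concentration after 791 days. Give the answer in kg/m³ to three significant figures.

0.0103 kg/m³

The peak of an instantaneous 1D plume sits at x = vt; there the Gaussian factor is 1 and C_max = M/(n_e·A·√(4πDt)), where n_e·A is the pore area the mass is dissolved in.
√(4πDt) = √(4π × 0.568 × 791) = 75.14 m, so C_max = 0.807/(0.36 × 2.91 × 75.14) = 0.0103 kg/m³.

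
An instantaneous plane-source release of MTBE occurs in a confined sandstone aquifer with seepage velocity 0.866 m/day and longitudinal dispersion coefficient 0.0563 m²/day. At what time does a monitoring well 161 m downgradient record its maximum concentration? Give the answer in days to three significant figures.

For the 1D instantaneous-source solution, setting ∂C/∂t = 0 at fixed x gives v²t² + 2Dt − x² = 0, so t = (√(D² + v²x²) − D)/v².
√(D² + v²x²) = √(0.0563² + 0.866² × 161²) = 139.4; v² = 0.749956.
t = (139.4 − 0.0563)/0.749956 = 186 days (vs. the pure-advection estimate x/v = 186 d).

186 days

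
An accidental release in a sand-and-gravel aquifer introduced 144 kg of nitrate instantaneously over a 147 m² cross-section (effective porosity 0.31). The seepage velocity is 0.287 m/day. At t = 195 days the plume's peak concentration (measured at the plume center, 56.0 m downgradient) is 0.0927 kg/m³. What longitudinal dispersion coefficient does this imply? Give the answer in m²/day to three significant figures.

0.474 m²/day

At the plume center C_max = M/(n_e·A·√(4πDt)), so D = M²/(4πt·(n_e·A·C_max)²).
n_e·A·C_max = 0.31 × 147 × 0.0927 = 4.224 kg/m.
D = 144²/(4π × 195 × 4.224²) = 0.474 m²/day.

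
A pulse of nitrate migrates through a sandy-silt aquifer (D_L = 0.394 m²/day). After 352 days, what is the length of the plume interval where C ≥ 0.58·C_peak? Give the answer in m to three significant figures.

The plume is Gaussian with σ = √(2Dt) = √(2 × 0.394 × 352) = 16.65 m.
C/C_peak = exp(−Δx²/(2σ²)) = 0.58 ⇒ Δx = σ·√(−2 ln 0.58) = 16.65 × 1.044 = 17.38 m.
Width = 2Δx = 34.8 m.

34.8 m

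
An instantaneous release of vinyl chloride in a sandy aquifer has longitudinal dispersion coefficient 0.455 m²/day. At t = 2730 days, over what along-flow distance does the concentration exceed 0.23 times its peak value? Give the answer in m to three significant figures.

The plume is Gaussian with σ = √(2Dt) = √(2 × 0.455 × 2730) = 49.84 m.
C/C_peak = exp(−Δx²/(2σ²)) = 0.23 ⇒ Δx = σ·√(−2 ln 0.23) = 49.84 × 1.714 = 85.43 m.
Width = 2Δx = 171 m.

171 m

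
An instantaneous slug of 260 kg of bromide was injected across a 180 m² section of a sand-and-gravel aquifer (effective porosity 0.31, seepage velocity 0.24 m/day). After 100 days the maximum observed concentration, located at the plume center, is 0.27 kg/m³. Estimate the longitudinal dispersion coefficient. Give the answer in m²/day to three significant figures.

At the plume center C_max = M/(n_e·A·√(4πDt)), so D = M²/(4πt·(n_e·A·C_max)²).
n_e·A·C_max = 0.31 × 180 × 0.27 = 15.07 kg/m.
D = 260²/(4π × 100 × 15.07²) = 0.237 m²/day.

0.237 m²/day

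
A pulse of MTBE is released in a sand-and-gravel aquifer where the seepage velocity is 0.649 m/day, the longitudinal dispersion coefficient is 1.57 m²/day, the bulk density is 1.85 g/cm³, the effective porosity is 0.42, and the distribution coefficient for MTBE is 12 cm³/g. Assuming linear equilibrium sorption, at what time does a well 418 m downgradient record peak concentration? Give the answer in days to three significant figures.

34500 days

Retardation factor R = 1 + ρ_b·K_d/n = 1 + 1.85 × 12/0.42 = 53.86.
Sorption retards both mechanisms: v_R = v/R = 0.01205 m/day, D_R = D/R = 0.02915 m²/day.
Peak time from v_R²t² + 2D_R t − x² = 0: t = (√(D_R² + v_R²x²) − D_R)/v_R².
√(D_R² + v_R²x²) = √(0.02915² + 0.01205² × 418²) = 5.037; v_R² = 0.0001452.
t = (5.037 − 0.02915)/0.0001452 = 34500 days.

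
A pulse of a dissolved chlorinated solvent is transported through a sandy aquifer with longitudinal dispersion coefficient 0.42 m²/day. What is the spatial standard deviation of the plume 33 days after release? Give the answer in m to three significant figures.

Dispersive spreading gives a Gaussian with σ² = 2Dt; advection only shifts the center.
σ = √(2 × 0.42 × 33) = 5.26 m.

5.26 m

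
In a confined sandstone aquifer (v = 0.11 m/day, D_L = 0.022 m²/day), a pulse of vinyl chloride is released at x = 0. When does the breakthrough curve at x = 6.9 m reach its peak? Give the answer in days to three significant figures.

60.9 days

For the 1D instantaneous-source solution, setting ∂C/∂t = 0 at fixed x gives v²t² + 2Dt − x² = 0, so t = (√(D² + v²x²) − D)/v².
√(D² + v²x²) = √(0.022² + 0.11² × 6.9²) = 0.7593; v² = 0.0121.
t = (0.7593 − 0.022)/0.0121 = 60.9 days (vs. the pure-advection estimate x/v = 62.7 d).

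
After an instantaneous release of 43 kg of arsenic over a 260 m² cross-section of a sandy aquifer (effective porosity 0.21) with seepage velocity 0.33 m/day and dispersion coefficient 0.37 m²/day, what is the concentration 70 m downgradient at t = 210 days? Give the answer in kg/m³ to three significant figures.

For an instantaneous plane source, C(x,t) = M/(n_e·A·√(4πDt)) · exp(−(x−vt)²/(4Dt)), with n_e·A the pore (flow) area.
Plume center vt = 0.33 × 210 = 69.3 m, so the well at 70 m is 0.7 m downgradient of the peak.
√(4πDt) = 31.25 m, giving peak height M/(n_e·A·√(4πDt)) = 43/(0.21 × 260 × 31.25) = 0.02520 kg/m³.
(x−vt)²/(4Dt) = (0.7)²/(4 × 0.37 × 210) = 0.001577; exp(−0.001577) = 0.9984.
C = 0.02520 × 0.9984 = 0.0252 kg/m³.

0.0252 kg/m³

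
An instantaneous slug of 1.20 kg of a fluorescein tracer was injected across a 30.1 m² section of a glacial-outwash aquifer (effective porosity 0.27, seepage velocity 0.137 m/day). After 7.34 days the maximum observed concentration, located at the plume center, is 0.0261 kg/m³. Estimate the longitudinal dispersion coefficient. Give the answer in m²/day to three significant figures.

At the plume center C_max = M/(n_e·A·√(4πDt)), so D = M²/(4πt·(n_e·A·C_max)²).
n_e·A·C_max = 0.27 × 30.1 × 0.0261 = 0.2121 kg/m.
D = 1.20²/(4π × 7.34 × 0.2121²) = 0.347 m²/day.

0.347 m²/day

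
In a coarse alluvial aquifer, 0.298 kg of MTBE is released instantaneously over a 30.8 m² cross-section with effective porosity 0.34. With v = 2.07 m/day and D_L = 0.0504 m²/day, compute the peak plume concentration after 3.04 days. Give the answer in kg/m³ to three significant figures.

The peak of an instantaneous 1D plume sits at x = vt; there the Gaussian factor is 1 and C_max = M/(n_e·A·√(4πDt)), where n_e·A is the pore area the mass is dissolved in.
√(4πDt) = √(4π × 0.0504 × 3.04) = 1.388 m, so C_max = 0.298/(0.34 × 30.8 × 1.388) = 0.0205 kg/m³.

0.0205 kg/m³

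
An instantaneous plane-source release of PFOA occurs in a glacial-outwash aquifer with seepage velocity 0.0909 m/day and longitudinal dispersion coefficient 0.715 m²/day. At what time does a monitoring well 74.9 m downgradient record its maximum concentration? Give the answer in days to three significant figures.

742 days

For the 1D instantaneous-source solution, setting ∂C/∂t = 0 at fixed x gives v²t² + 2Dt − x² = 0, so t = (√(D² + v²x²) − D)/v².
√(D² + v²x²) = √(0.715² + 0.0909² × 74.9²) = 6.846; v² = 0.00826281.
t = (6.846 − 0.715)/0.00826281 = 742 days (vs. the pure-advection estimate x/v = 824 d).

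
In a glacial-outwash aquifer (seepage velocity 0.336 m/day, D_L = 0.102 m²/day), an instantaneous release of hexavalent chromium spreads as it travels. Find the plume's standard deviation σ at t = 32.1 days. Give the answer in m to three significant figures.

2.56 m

Dispersive spreading gives a Gaussian with σ² = 2Dt; advection only shifts the center.
σ = √(2 × 0.102 × 32.1) = 2.56 m.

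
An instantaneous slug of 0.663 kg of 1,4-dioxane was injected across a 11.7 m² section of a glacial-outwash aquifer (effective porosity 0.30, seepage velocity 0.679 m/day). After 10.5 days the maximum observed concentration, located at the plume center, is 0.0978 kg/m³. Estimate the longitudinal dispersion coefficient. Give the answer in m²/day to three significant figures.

At the plume center C_max = M/(n_e·A·√(4πDt)), so D = M²/(4πt·(n_e·A·C_max)²).
n_e·A·C_max = 0.30 × 11.7 × 0.0978 = 0.3433 kg/m.
D = 0.663²/(4π × 10.5 × 0.3433²) = 0.0283 m²/day.

0.0283 m²/day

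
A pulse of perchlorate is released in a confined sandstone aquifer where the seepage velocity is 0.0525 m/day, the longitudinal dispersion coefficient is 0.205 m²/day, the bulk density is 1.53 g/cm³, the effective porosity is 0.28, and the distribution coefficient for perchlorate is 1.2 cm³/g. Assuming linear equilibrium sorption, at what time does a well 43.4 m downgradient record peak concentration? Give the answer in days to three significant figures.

5710 days

Retardation factor R = 1 + ρ_b·K_d/n = 1 + 1.53 × 1.2/0.28 = 7.557.
Sorption retards both mechanisms: v_R = v/R = 0.006947 m/day, D_R = D/R = 0.02713 m²/day.
Peak time from v_R²t² + 2D_R t − x² = 0: t = (√(D_R² + v_R²x²) − D_R)/v_R².
√(D_R² + v_R²x²) = √(0.02713² + 0.006947² × 43.4²) = 0.3027; v_R² = 4.826e-05.
t = (0.3027 − 0.02713)/4.826e-05 = 5710 days.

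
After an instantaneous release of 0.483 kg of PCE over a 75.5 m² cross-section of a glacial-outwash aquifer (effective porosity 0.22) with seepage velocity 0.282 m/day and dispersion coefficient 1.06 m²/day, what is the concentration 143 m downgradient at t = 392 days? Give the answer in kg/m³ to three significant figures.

0.000214 kg/m³

For an instantaneous plane source, C(x,t) = M/(n_e·A·√(4πDt)) · exp(−(x−vt)²/(4Dt)), with n_e·A the pore (flow) area.
Plume center vt = 0.282 × 392 = 110.544 m, so the well at 143 m is 32.456 m downgradient of the peak.
√(4πDt) = 72.26 m, giving peak height M/(n_e·A·√(4πDt)) = 0.483/(0.22 × 75.5 × 72.26) = 0.0004024 kg/m³.
(x−vt)²/(4Dt) = (32.456)²/(4 × 1.06 × 392) = 0.6338; exp(−0.6338) = 0.5306.
C = 0.0004024 × 0.5306 = 0.000214 kg/m³.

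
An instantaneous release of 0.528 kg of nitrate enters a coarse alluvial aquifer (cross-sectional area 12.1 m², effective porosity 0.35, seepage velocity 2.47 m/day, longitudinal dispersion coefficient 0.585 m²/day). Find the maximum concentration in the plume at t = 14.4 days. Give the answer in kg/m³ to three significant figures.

0.0121 kg/m³

The peak of an instantaneous 1D plume sits at x = vt; there the Gaussian factor is 1 and C_max = M/(n_e·A·√(4πDt)), where n_e·A is the pore area the mass is dissolved in.
√(4πDt) = √(4π × 0.585 × 14.4) = 10.29 m, so C_max = 0.528/(0.35 × 12.1 × 10.29) = 0.0121 kg/m³.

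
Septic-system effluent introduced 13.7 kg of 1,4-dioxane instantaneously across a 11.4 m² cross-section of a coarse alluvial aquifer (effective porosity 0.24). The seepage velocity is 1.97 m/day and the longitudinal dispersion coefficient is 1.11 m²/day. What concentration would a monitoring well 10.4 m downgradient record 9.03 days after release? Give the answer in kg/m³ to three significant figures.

0.114 kg/m³

For an instantaneous plane source, C(x,t) = M/(n_e·A·√(4πDt)) · exp(−(x−vt)²/(4Dt)), with n_e·A the pore (flow) area.
Plume center vt = 1.97 × 9.03 = 17.7891 m, so the well at 10.4 m is 7.3891 m upgradient of the peak.
√(4πDt) = 11.22 m, giving peak height M/(n_e·A·√(4πDt)) = 13.7/(0.24 × 11.4 × 11.22) = 0.4463 kg/m³.
(x−vt)²/(4Dt) = (-7.3891)²/(4 × 1.11 × 9.03) = 1.362; exp(−1.362) = 0.2561.
C = 0.4463 × 0.2561 = 0.114 kg/m³.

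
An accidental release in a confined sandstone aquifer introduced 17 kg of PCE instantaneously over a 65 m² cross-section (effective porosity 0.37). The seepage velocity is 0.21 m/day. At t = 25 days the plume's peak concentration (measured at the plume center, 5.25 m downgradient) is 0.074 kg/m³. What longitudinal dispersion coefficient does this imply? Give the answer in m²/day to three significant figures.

At the plume center C_max = M/(n_e·A·√(4πDt)), so D = M²/(4πt·(n_e·A·C_max)²).
n_e·A·C_max = 0.37 × 65 × 0.074 = 1.780 kg/m.
D = 17²/(4π × 25 × 1.780²) = 0.290 m²/day.

0.290 m²/day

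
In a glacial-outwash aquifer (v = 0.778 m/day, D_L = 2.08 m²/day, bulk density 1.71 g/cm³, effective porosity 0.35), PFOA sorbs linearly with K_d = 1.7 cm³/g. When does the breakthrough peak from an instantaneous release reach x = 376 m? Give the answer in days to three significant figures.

Retardation factor R = 1 + ρ_b·K_d/n = 1 + 1.71 × 1.7/0.35 = 9.306.
Sorption retards both mechanisms: v_R = v/R = 0.08360 m/day, D_R = D/R = 0.2235 m²/day.
Peak time from v_R²t² + 2D_R t − x² = 0: t = (√(D_R² + v_R²x²) − D_R)/v_R².
√(D_R² + v_R²x²) = √(0.2235² + 0.08360² × 376²) = 31.43; v_R² = 0.006989.
t = (31.43 − 0.2235)/0.006989 = 4470 days.

4470 days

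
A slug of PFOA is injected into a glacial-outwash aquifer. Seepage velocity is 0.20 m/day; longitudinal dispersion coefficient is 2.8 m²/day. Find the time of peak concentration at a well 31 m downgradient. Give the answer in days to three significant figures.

100 days

For the 1D instantaneous-source solution, setting ∂C/∂t = 0 at fixed x gives v²t² + 2Dt − x² = 0, so t = (√(D² + v²x²) − D)/v².
√(D² + v²x²) = √(2.8² + 0.20² × 31²) = 6.803; v² = 0.04.
t = (6.803 − 2.8)/0.04 = 100 days (vs. the pure-advection estimate x/v = 155 d).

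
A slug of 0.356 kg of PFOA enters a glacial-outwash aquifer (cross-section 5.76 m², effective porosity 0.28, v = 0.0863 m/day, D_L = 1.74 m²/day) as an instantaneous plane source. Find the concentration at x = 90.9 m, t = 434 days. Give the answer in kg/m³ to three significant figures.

For an instantaneous plane source, C(x,t) = M/(n_e·A·√(4πDt)) · exp(−(x−vt)²/(4Dt)), with n_e·A the pore (flow) area.
Plume center vt = 0.0863 × 434 = 37.4542 m, so the well at 90.9 m is 53.4458 m downgradient of the peak.
√(4πDt) = 97.41 m, giving peak height M/(n_e·A·√(4πDt)) = 0.356/(0.28 × 5.76 × 97.41) = 0.002266 kg/m³.
(x−vt)²/(4Dt) = (53.4458)²/(4 × 1.74 × 434) = 0.9456; exp(−0.9456) = 0.3884.
C = 0.002266 × 0.3884 = 0.000880 kg/m³.

0.000880 kg/m³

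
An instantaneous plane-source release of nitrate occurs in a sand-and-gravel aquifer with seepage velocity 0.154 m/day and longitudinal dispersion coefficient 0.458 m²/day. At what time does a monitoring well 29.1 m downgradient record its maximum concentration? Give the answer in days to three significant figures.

171 days

For the 1D instantaneous-source solution, setting ∂C/∂t = 0 at fixed x gives v²t² + 2Dt − x² = 0, so t = (√(D² + v²x²) − D)/v².
√(D² + v²x²) = √(0.458² + 0.154² × 29.1²) = 4.505; v² = 0.023716.
t = (4.505 − 0.458)/0.023716 = 171 days (vs. the pure-advection estimate x/v = 189 d).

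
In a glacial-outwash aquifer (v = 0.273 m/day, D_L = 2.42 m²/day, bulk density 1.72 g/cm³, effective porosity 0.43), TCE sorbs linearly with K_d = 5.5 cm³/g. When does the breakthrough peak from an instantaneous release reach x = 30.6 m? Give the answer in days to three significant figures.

1940 days

Retardation factor R = 1 + ρ_b·K_d/n = 1 + 1.72 × 5.5/0.43 = 23.00.
Sorption retards both mechanisms: v_R = v/R = 0.01187 m/day, D_R = D/R = 0.1052 m²/day.
Peak time from v_R²t² + 2D_R t − x² = 0: t = (√(D_R² + v_R²x²) − D_R)/v_R².
√(D_R² + v_R²x²) = √(0.1052² + 0.01187² × 30.6²) = 0.3781; v_R² = 0.0001409.
t = (0.3781 − 0.1052)/0.0001409 = 1940 days.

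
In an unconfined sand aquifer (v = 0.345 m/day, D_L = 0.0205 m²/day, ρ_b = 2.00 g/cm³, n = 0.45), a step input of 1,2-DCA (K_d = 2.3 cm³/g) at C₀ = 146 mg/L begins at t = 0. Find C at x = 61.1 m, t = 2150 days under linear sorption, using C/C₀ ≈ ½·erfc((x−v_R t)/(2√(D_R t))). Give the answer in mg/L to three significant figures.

Retardation factor R = 1 + ρ_b·K_d/n = 1 + 2.00 × 2.3/0.45 = 11.22.
Sorption retards both mechanisms: v_R = v/R = 0.03075 m/day, D_R = D/R = 0.001827 m²/day.
v_R·t = 0.03075 × 2150 = 66.1125 m; 2√(D_R t) = 3.964 m; argument = (61.1 − 66.1125)/3.964 = -1.265.
C = C₀ × ½·erfc(-1.265) = 146 × 0.9632 = 141 mg/L.

141 mg/L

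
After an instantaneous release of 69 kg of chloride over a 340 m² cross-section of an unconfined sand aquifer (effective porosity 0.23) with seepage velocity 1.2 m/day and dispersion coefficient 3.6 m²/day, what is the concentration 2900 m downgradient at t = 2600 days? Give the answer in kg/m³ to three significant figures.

For an instantaneous plane source, C(x,t) = M/(n_e·A·√(4πDt)) · exp(−(x−vt)²/(4Dt)), with n_e·A the pore (flow) area.
Plume center vt = 1.2 × 2600 = 3120 m, so the well at 2900 m is 220 m upgradient of the peak.
√(4πDt) = 343.0 m, giving peak height M/(n_e·A·√(4πDt)) = 69/(0.23 × 340 × 343.0) = 0.002572 kg/m³.
(x−vt)²/(4Dt) = (-220)²/(4 × 3.6 × 2600) = 1.293; exp(−1.293) = 0.2744.
C = 0.002572 × 0.2744 = 0.000706 kg/m³.

0.000706 kg/m³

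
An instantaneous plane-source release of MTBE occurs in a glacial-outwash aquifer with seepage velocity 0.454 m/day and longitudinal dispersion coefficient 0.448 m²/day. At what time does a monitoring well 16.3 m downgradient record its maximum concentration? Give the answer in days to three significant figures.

For the 1D instantaneous-source solution, setting ∂C/∂t = 0 at fixed x gives v²t² + 2Dt − x² = 0, so t = (√(D² + v²x²) − D)/v².
√(D² + v²x²) = √(0.448² + 0.454² × 16.3²) = 7.414; v² = 0.206116.
t = (7.414 − 0.448)/0.206116 = 33.8 days (vs. the pure-advection estimate x/v = 35.9 d).

33.8 days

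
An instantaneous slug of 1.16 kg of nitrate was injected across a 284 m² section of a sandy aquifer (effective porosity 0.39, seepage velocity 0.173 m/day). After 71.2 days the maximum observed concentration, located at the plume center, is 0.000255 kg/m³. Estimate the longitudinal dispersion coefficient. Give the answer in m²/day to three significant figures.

1.89 m²/day

At the plume center C_max = M/(n_e·A·√(4πDt)), so D = M²/(4πt·(n_e·A·C_max)²).
n_e·A·C_max = 0.39 × 284 × 0.000255 = 0.02824 kg/m.
D = 1.16²/(4π × 71.2 × 0.02824²) = 1.89 m²/day.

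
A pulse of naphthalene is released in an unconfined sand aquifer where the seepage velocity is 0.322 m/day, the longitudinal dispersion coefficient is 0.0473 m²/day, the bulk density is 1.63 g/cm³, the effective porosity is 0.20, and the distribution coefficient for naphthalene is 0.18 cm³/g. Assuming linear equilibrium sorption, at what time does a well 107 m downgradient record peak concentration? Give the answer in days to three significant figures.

819 days

Retardation factor R = 1 + ρ_b·K_d/n = 1 + 1.63 × 0.18/0.20 = 2.467.
Sorption retards both mechanisms: v_R = v/R = 0.1305 m/day, D_R = D/R = 0.01917 m²/day.
Peak time from v_R²t² + 2D_R t − x² = 0: t = (√(D_R² + v_R²x²) − D_R)/v_R².
√(D_R² + v_R²x²) = √(0.01917² + 0.1305² × 107²) = 13.96; v_R² = 0.01703.
t = (13.96 − 0.01917)/0.01703 = 819 days.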